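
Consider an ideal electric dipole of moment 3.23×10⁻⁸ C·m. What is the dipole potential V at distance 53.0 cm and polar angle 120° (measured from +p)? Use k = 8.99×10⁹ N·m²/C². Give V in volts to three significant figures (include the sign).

V ≈ -517 V

The dipole potential is V = kp cosθ / r².
V = (8.99×10⁹)(3.23×10⁻⁸)·cos120° / (0.530)² = -516.9 V.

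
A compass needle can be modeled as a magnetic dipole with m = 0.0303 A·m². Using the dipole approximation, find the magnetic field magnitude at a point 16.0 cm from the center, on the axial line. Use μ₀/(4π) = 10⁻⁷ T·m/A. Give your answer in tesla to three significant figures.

B ≈ 1.48×10⁻⁶ T

On axis B = (μ₀/4π)·2m/r³.
B = 2·(10⁻⁷)·(0.0303) / (0.160)³ = 1.479×10⁻⁶ T.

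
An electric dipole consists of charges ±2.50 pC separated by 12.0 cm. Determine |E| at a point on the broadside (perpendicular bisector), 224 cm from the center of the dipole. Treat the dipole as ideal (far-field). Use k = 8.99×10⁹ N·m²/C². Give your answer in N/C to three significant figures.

Dipole moment p = qd = (2.50×10⁻¹² C)(0.120 m) = 3.00×10⁻¹³ C·m.
On the perpendicular bisector E = kp/r³ (half the axial value at the same distance).
E = (8.99×10⁹)(3.00×10⁻¹³) / (2.24)³ = 2.400×10⁻⁴ N/C.

E ≈ 2.40×10⁻⁴ N/C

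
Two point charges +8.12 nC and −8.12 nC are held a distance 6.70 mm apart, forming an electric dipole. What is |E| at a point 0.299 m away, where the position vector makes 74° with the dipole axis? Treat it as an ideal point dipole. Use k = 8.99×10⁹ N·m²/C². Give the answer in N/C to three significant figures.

E ≈ 20.3 N/C

Dipole moment p = qd = (8.12×10⁻⁹ C)(0.00670 m) = 5.44×10⁻¹¹ C·m.
At angle θ the dipole field magnitude is E = (kp/r³)·√(1 + 3cos²θ).
kp/r³ = (8.99×10⁹)(5.44×10⁻¹¹) / (0.299)³ = 18.30 N/C.
√(1 + 3cos²74°) = √(1 + 3·0.0760) = √1.2279 ≈ 1.1081.
E ≈ 18.30 × 1.108 = 20.27 N/C.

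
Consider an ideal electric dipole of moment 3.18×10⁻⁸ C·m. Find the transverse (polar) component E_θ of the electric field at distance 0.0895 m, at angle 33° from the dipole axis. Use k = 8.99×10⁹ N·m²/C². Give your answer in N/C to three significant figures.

For a dipole, E_θ = (kp sinθ)/r³.
kp/r³ = (8.99×10⁹)(3.18×10⁻⁸)/(0.0895)³ = 3.988×10⁵ N/C.
E_θ = 3.988×10⁵·sin33° = 2.172×10⁵ N/C.

E_θ ≈ 2.17×10⁵ N/C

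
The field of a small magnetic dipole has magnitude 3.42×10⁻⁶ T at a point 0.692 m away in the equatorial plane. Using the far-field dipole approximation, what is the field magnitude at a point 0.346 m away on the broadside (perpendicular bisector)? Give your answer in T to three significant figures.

B ≈ 2.74×10⁻⁵ T

Dipole fields scale as 1/r³ in the far field; the geometry is the same at both points.
B₂ = B₁ · (r₁/r₂)³ = 3.42×10⁻⁶ · (0.692/0.346)³.
(r₁/r₂)³ = (2)³ = 8.
B₂ ≈ 2.736×10⁻⁵ T.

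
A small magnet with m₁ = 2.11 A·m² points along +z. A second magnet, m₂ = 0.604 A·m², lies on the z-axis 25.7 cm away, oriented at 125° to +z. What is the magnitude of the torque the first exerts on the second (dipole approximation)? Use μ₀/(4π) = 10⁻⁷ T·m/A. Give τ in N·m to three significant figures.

Dipole B is on the axis of dipole A, so B₁ there is axial: B₁ = (μ₀/4π)·2m₁/r³ along +z.
B₁ = 2(10⁻⁷)(2.11)/(0.257)³ = 2.486×10⁻⁵ T.
τ = m₂ B₁ sinθ.
τ = (0.604)(2.486×10⁻⁵)·sin125° = 1.230×10⁻⁵ N·m.

τ ≈ 1.23×10⁻⁵ N·m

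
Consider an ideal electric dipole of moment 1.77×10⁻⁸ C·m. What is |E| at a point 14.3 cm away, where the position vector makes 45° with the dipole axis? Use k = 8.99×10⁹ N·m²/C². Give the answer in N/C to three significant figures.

E ≈ 8.60×10⁴ N/C

At angle θ the dipole field magnitude is E = (kp/r³)·√(1 + 3cos²θ).
kp/r³ = (8.99×10⁹)(1.77×10⁻⁸) / (0.143)³ = 5.442×10⁴ N/C.
√(1 + 3cos²45°) = √(1 + 3·0.5000) = √2.5000 ≈ 1.5811.
E ≈ 5.442×10⁴ × 1.581 = 8.604×10⁴ N/C.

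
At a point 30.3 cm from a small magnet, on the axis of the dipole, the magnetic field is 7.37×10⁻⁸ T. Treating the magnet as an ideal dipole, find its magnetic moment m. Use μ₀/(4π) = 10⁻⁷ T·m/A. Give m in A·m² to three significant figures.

On axis B = (μ₀/4π)·2m/r³, so m = Br³·4π/(μ₀·2).
m = (7.37×10⁻⁸)·(0.303)³ / (2·10⁻⁷) = 0.01025 A·m².

m ≈ 0.0103 A·m²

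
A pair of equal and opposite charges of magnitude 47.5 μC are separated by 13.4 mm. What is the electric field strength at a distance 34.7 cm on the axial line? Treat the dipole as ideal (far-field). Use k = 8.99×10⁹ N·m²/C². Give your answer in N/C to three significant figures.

Dipole moment p = qd = (4.75×10⁻⁵ C)(0.0134 m) = 6.365×10⁻⁷ C·m.
On the dipole axis E = 2kp/r³.
E = 2·(8.99×10⁹)(6.365×10⁻⁷) / (0.347)³ = 2.739×10⁵ N/C.

E ≈ 2.74×10⁵ N/C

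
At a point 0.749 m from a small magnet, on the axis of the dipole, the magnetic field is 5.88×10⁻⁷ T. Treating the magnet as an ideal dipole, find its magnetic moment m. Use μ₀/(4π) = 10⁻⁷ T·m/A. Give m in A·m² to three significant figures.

m ≈ 1.24 A·m²

On axis B = (μ₀/4π)·2m/r³, so m = Br³·4π/(μ₀·2).
m = (5.88×10⁻⁷)·(0.749)³ / (2·10⁻⁷) = 1.235 A·m².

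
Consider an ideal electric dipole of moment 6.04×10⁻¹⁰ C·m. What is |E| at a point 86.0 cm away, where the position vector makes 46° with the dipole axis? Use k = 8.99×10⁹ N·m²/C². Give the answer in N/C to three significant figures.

At angle θ the dipole field magnitude is E = (kp/r³)·√(1 + 3cos²θ).
kp/r³ = (8.99×10⁹)(6.04×10⁻¹⁰) / (0.860)³ = 8.537 N/C.
√(1 + 3cos²46°) = √(1 + 3·0.4826) = √2.4477 ≈ 1.5645.
E ≈ 8.537 × 1.564 = 13.36 N/C.

E ≈ 13.4 N/C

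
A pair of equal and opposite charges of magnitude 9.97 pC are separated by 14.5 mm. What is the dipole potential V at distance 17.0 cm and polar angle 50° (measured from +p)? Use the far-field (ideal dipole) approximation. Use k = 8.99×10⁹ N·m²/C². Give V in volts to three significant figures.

V ≈ 0.0289 V

Dipole moment p = qd = (9.97×10⁻¹² C)(0.0145 m) = 1.446×10⁻¹³ C·m.
The dipole potential is V = kp cosθ / r².
V = (8.99×10⁹)(1.446×10⁻¹³)·cos50° / (0.170)² = 0.02891 V.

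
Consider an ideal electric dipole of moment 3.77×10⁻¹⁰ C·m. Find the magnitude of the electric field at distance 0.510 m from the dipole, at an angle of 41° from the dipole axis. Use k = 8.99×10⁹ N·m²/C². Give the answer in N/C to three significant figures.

E ≈ 42.1 N/C

At angle θ the dipole field magnitude is E = (kp/r³)·√(1 + 3cos²θ).
kp/r³ = (8.99×10⁹)(3.77×10⁻¹⁰) / (0.510)³ = 25.55 N/C.
√(1 + 3cos²41°) = √(1 + 3·0.5696) = √2.7088 ≈ 1.6458.
E ≈ 25.55 × 1.646 = 42.05 N/C.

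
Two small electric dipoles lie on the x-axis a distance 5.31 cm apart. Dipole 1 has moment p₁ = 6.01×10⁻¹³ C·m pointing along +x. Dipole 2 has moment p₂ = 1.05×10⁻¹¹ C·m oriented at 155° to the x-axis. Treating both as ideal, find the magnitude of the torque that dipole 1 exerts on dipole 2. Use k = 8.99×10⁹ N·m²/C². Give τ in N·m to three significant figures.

τ ≈ 3.20×10⁻¹⁰ N·m

The second dipole sits on the axis of the first, so the field there is axial: E₁ = 2kp₁/r³ along +x.
E₁ = 2(8.99×10⁹)(6.01×10⁻¹³)/(0.0531)³ = 72.17 N/C.
Torque on the second dipole: τ = p₂ E₁ sinθ.
τ = (1.05×10⁻¹¹)(72.17)·sin155° = 3.203×10⁻¹⁰ N·m.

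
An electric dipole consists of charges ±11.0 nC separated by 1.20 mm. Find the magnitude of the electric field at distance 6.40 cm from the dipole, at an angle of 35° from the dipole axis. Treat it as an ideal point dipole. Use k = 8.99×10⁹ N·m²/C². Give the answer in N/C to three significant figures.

E ≈ 786 N/C

Dipole moment p = qd = (1.10×10⁻⁸ C)(0.00120 m) = 1.32×10⁻¹¹ C·m.
At angle θ the dipole field magnitude is E = (kp/r³)·√(1 + 3cos²θ).
kp/r³ = (8.99×10⁹)(1.32×10⁻¹¹) / (0.0640)³ = 452.7 N/C.
√(1 + 3cos²35°) = √(1 + 3·0.6710) = √3.0130 ≈ 1.7358.
E ≈ 452.7 × 1.736 = 785.8 N/C.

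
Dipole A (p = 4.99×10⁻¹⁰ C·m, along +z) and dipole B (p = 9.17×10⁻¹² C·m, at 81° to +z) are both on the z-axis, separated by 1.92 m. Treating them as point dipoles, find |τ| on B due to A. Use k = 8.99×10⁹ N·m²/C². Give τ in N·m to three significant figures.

The second dipole sits on the axis of the first, so the field there is axial: E₁ = 2kp₁/r³ along +z.
E₁ = 2(8.99×10⁹)(4.99×10⁻¹⁰)/(1.92)³ = 1.268 N/C.
Torque on the second dipole: τ = p₂ E₁ sinθ.
τ = (9.17×10⁻¹²)(1.268)·sin81° = 1.148×10⁻¹¹ N·m.

τ ≈ 1.15×10⁻¹¹ N·m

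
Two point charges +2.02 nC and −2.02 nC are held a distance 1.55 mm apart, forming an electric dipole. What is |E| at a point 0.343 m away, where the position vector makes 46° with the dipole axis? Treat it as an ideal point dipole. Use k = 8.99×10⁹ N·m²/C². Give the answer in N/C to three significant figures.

Dipole moment p = qd = (2.02×10⁻⁹ C)(0.00155 m) = 3.131×10⁻¹² C·m.
At angle θ the dipole field magnitude is E = (kp/r³)·√(1 + 3cos²θ).
kp/r³ = (8.99×10⁹)(3.131×10⁻¹²) / (0.343)³ = 0.6975 N/C.
√(1 + 3cos²46°) = √(1 + 3·0.4826) = √2.4477 ≈ 1.5645.
E ≈ 0.6975 × 1.564 = 1.091 N/C.

E ≈ 1.09 N/C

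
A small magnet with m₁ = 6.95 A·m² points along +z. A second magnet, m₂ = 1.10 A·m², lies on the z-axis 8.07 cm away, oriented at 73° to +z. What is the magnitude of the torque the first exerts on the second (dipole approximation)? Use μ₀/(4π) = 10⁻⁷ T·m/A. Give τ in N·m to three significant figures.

τ ≈ 0.00278 N·m

Dipole B is on the axis of dipole A, so B₁ there is axial: B₁ = (μ₀/4π)·2m₁/r³ along +z.
B₁ = 2(10⁻⁷)(6.95)/(0.0807)³ = 0.002645 T.
τ = m₂ B₁ sinθ.
τ = (1.10)(0.002645)·sin73° = 0.002782 N·m.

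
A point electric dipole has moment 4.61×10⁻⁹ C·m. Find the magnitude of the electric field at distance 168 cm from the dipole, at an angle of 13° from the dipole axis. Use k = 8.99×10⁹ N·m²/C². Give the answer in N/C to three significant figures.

At angle θ the dipole field magnitude is E = (kp/r³)·√(1 + 3cos²θ).
kp/r³ = (8.99×10⁹)(4.61×10⁻⁹) / (1.68)³ = 8.740 N/C.
√(1 + 3cos²13°) = √(1 + 3·0.9494) = √3.8482 ≈ 1.9617.
E ≈ 8.740 × 1.962 = 17.15 N/C.

E ≈ 17.1 N/C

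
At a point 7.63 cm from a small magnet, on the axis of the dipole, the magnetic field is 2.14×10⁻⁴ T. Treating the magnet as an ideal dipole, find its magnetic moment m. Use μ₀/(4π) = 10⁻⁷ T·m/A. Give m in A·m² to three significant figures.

On axis B = (μ₀/4π)·2m/r³, so m = Br³·4π/(μ₀·2).
m = (2.14×10⁻⁴)·(0.0763)³ / (2·10⁻⁷) = 0.4753 A·m².

m ≈ 0.475 A·m²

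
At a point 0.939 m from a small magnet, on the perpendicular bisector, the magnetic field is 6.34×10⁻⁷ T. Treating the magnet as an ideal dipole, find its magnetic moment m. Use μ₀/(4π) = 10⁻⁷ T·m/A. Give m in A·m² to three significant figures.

In the equatorial plane B = (μ₀/4π)·m/r³, so m = Br³·4π/(μ₀).
m = (6.34×10⁻⁷)·(0.939)³ / (10⁻⁷) = 5.249 A·m².

m ≈ 5.25 A·m²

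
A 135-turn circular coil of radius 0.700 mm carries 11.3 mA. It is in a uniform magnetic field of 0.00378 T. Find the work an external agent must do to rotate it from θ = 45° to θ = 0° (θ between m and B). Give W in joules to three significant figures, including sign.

W ≈ -2.60×10⁻⁹ J

m = NIA = NIπa² = 135·(0.0113)·π·(7.00×10⁻⁴)² = 2.348×10⁻⁶ A·m².
W_ext = ΔU = −mB cosθ₂ + mB cosθ₁ = mB(cosθ₁ − cosθ₂).
W = (2.348×10⁻⁶)(0.00378)·(cos45° − cos0°) = (8.875×10⁻⁹)·(-0.2929) = -2.600×10⁻⁹ J.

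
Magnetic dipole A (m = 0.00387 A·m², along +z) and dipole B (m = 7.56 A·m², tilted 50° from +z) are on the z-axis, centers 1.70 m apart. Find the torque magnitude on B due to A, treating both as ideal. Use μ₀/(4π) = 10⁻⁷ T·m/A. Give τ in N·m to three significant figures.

τ ≈ 9.12×10⁻¹⁰ N·m

Dipole B is on the axis of dipole A, so B₁ there is axial: B₁ = (μ₀/4π)·2m₁/r³ along +z.
B₁ = 2(10⁻⁷)(0.00387)/(1.70)³ = 1.575×10⁻¹⁰ T.
τ = m₂ B₁ sinθ.
τ = (7.56)(1.575×10⁻¹⁰)·sin50° = 9.124×10⁻¹⁰ N·m.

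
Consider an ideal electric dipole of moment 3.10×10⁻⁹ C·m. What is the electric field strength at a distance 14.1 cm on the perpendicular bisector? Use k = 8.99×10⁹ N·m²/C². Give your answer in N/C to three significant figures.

In the equatorial plane E = kp/r³.
E = (8.99×10⁹)(3.10×10⁻⁹) / (0.141)³ = 9942 N/C.

E ≈ 9940 N/C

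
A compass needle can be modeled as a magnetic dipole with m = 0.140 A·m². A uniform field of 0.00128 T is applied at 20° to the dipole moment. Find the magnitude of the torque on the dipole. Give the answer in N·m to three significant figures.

Torque on a magnetic dipole: τ = mB sinθ.
τ = (0.140)(0.00128)·sin20° = 6.129×10⁻⁵ N·m.

τ ≈ 6.13×10⁻⁵ N·m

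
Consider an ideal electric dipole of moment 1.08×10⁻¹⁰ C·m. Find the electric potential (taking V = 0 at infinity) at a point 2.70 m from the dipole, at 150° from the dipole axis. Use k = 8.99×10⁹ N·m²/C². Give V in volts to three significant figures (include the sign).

The dipole potential is V = kp cosθ / r².
V = (8.99×10⁹)(1.08×10⁻¹⁰)·cos150° / (2.70)² = -0.1153 V.

V ≈ -0.115 V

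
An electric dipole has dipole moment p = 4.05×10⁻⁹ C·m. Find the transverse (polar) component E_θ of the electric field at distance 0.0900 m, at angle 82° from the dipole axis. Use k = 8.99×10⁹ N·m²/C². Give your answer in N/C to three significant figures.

For a dipole, E_θ = (kp sinθ)/r³.
kp/r³ = (8.99×10⁹)(4.05×10⁻⁹)/(0.0900)³ = 4.994×10⁴ N/C.
E_θ = 4.994×10⁴·sin82° = 4.946×10⁴ N/C.

E_θ ≈ 4.95×10⁴ N/C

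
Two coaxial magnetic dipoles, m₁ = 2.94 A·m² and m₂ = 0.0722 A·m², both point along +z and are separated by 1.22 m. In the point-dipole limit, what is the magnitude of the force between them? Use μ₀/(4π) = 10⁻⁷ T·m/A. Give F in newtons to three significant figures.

On-axis B of dipole 1: B = (μ₀/4π)·2m₁/r³. Force on dipole 2: F = m₂·dB/dr.
dB/dr = −(μ₀/4π)·6m₁/r⁴, so |F| = (μ₀/4π)·6m₁m₂/r⁴.
F = 6(10⁻⁷)(2.94)(0.0722)/(1.22)⁴ = 5.749×10⁻⁸ N.

F ≈ 5.75×10⁻⁸ N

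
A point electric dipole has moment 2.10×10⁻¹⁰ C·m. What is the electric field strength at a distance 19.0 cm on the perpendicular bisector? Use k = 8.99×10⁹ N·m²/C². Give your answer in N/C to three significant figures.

In the equatorial plane E = kp/r³.
E = (8.99×10⁹)(2.10×10⁻¹⁰) / (0.190)³ = 275.2 N/C.

E ≈ 275 N/C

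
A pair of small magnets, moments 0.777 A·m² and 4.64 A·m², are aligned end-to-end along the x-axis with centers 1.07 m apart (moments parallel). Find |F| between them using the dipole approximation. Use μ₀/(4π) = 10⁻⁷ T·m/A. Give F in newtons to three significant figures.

F ≈ 1.65×10⁻⁶ N

On-axis B of dipole 1: B = (μ₀/4π)·2m₁/r³. Force on dipole 2: F = m₂·dB/dr.
dB/dr = −(μ₀/4π)·6m₁/r⁴, so |F| = (μ₀/4π)·6m₁m₂/r⁴.
F = 6(10⁻⁷)(0.777)(4.64)/(1.07)⁴ = 1.650×10⁻⁶ N.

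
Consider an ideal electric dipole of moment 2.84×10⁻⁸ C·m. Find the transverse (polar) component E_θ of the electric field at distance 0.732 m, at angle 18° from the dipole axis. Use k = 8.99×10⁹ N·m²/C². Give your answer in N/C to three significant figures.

For a dipole, E_θ = (kp sinθ)/r³.
kp/r³ = (8.99×10⁹)(2.84×10⁻⁸)/(0.732)³ = 650.9 N/C.
E_θ = 650.9·sin18° = 201.2 N/C.

E_θ ≈ 201 N/C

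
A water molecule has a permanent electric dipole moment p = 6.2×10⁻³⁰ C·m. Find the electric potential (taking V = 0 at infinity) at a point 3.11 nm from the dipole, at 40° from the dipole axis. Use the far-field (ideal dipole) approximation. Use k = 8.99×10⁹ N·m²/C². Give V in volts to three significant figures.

The dipole potential is V = kp cosθ / r².
V = (8.99×10⁹)(6.20×10⁻³⁰)·cos40° / (3.11×10⁻⁹)² = 0.004415 V.

V ≈ 0.00441 V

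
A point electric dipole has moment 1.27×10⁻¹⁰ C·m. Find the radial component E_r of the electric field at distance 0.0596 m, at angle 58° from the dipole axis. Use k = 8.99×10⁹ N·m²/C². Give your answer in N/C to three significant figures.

E_r ≈ 5720 N/C

For a dipole, E_r = (2kp cosθ)/r³.
kp/r³ = (8.99×10⁹)(1.27×10⁻¹⁰)/(0.0596)³ = 5393 N/C.
E_r = 2·5393·cos58° = 5716 N/C.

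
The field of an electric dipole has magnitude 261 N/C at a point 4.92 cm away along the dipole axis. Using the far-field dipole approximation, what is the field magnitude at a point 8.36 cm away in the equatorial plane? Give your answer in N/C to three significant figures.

Dipole fields scale as 1/r³ in the far field.
The axial field is twice the equatorial field at the same r, so the geometry factor is 1/2.
E₂ = E₁ · (1/2) · (r₁/r₂)³ = 261 · 0.5 · (4.92/8.36)³.
(r₁/r₂)³ = (0.5885)³ = 0.2038.
E₂ ≈ 26.60 N/C.

E ≈ 26.6 N/C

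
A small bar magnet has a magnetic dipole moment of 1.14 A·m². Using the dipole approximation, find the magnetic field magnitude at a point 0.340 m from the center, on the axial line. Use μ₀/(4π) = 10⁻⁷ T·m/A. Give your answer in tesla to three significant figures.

B ≈ 5.80×10⁻⁶ T

On axis B = (μ₀/4π)·2m/r³.
B = 2·(10⁻⁷)·(1.14) / (0.340)³ = 5.801×10⁻⁶ T.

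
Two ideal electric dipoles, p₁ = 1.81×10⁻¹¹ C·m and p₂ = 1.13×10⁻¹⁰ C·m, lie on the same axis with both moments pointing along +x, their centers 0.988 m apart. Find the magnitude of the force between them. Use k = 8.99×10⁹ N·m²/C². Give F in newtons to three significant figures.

F ≈ 1.16×10⁻¹⁰ N

On-axis field of dipole 1 at distance r: E = 2kp₁/r³. Force on dipole 2 is F = p₂·dE/dr (gradient along axis).
dE/dr = −6kp₁/r⁴, so |F| = 6kp₁p₂/r⁴ (attractive for aligned moments).
F = 6(8.99×10⁹)(1.81×10⁻¹¹)(1.13×10⁻¹⁰)/(0.988)⁴ = 1.158×10⁻¹⁰ N.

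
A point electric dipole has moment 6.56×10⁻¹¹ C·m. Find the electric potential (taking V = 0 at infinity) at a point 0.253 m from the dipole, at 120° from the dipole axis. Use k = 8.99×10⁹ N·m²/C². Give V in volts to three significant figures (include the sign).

The dipole potential is V = kp cosθ / r².
V = (8.99×10⁹)(6.56×10⁻¹¹)·cos120° / (0.253)² = -4.607 V.

V ≈ -4.61 V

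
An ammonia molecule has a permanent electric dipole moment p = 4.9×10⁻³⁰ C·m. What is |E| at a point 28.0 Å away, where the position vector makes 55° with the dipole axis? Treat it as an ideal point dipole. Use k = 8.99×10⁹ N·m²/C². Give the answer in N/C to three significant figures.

E ≈ 2.83×10⁶ N/C

At angle θ the dipole field magnitude is E = (kp/r³)·√(1 + 3cos²θ).
kp/r³ = (8.99×10⁹)(4.90×10⁻³⁰) / (2.80×10⁻⁹)³ = 2.007×10⁶ N/C.
√(1 + 3cos²55°) = √(1 + 3·0.3290) = √1.9870 ≈ 1.4096.
E ≈ 2.007×10⁶ × 1.410 = 2.829×10⁶ N/C.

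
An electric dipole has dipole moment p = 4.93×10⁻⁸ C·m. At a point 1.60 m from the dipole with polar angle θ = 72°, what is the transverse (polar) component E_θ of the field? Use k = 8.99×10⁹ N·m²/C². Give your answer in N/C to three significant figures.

For a dipole, E_θ = (kp sinθ)/r³.
kp/r³ = (8.99×10⁹)(4.93×10⁻⁸)/(1.60)³ = 108.2 N/C.
E_θ = 108.2·sin72° = 102.9 N/C.

E_θ ≈ 103 N/C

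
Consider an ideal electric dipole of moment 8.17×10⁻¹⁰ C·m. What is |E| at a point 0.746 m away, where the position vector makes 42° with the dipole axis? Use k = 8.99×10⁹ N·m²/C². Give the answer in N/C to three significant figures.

At angle θ the dipole field magnitude is E = (kp/r³)·√(1 + 3cos²θ).
kp/r³ = (8.99×10⁹)(8.17×10⁻¹⁰) / (0.746)³ = 17.69 N/C.
√(1 + 3cos²42°) = √(1 + 3·0.5523) = √2.6568 ≈ 1.6300.
E ≈ 17.69 × 1.630 = 28.84 N/C.

E ≈ 28.8 N/C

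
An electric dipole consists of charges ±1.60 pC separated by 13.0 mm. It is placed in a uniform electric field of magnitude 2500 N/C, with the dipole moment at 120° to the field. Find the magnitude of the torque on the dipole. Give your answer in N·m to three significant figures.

Dipole moment p = qd = (1.60×10⁻¹² C)(0.0130 m) = 2.08×10⁻¹⁴ C·m.
Torque on an electric dipole: τ = pE sinθ.
τ = (2.08×10⁻¹⁴)(2500)·sin120° = 4.503×10⁻¹¹ N·m.

τ ≈ 4.50×10⁻¹¹ N·m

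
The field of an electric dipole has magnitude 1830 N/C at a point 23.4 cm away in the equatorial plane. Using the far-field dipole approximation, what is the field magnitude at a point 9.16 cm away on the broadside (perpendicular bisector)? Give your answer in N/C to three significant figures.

E ≈ 3.05×10⁴ N/C

Dipole fields scale as 1/r³ in the far field; the geometry is the same at both points.
E₂ = E₁ · (r₁/r₂)³ = 1830 · (23.4/9.16)³.
(r₁/r₂)³ = (2.555)³ = 16.67.
E₂ ≈ 3.051×10⁴ N/C.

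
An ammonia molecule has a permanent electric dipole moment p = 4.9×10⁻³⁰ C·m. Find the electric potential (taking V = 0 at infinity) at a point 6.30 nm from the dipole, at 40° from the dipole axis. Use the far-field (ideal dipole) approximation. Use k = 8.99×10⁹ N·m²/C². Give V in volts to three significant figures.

The dipole potential is V = kp cosθ / r².
V = (8.99×10⁹)(4.90×10⁻³⁰)·cos40° / (6.30×10⁻⁹)² = 8.502×10⁻⁴ V.

V ≈ 8.50×10⁻⁴ V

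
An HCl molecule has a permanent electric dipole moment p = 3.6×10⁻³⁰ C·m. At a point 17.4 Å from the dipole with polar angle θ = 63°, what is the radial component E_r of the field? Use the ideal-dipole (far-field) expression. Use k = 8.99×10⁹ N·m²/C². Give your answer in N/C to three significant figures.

E_r ≈ 5.58×10⁶ N/C

For a dipole, E_r = (2kp cosθ)/r³.
kp/r³ = (8.99×10⁹)(3.60×10⁻³⁰)/(1.74×10⁻⁹)³ = 6.143×10⁶ N/C.
E_r = 2·6.143×10⁶·cos63° = 5.578×10⁶ N/C.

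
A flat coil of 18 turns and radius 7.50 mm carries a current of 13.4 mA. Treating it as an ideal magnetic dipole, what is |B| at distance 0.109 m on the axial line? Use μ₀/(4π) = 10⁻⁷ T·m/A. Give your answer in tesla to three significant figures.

B ≈ 6.58×10⁻⁹ T

m = NIA = NIπa² = 18·(0.0134)·π·(0.00750)² = 4.262×10⁻⁵ A·m².
On axis B = (μ₀/4π)·2m/r³.
B = 2·(10⁻⁷)·(4.262×10⁻⁵) / (0.109)³ = 6.582×10⁻⁹ T.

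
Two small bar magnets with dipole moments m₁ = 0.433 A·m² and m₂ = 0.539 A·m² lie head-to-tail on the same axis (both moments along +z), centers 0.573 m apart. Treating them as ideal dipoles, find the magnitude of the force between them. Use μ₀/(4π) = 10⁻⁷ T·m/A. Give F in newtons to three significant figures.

F ≈ 1.30×10⁻⁶ N

On-axis B of dipole 1: B = (μ₀/4π)·2m₁/r³. Force on dipole 2: F = m₂·dB/dr.
dB/dr = −(μ₀/4π)·6m₁/r⁴, so |F| = (μ₀/4π)·6m₁m₂/r⁴.
F = 6(10⁻⁷)(0.433)(0.539)/(0.573)⁴ = 1.299×10⁻⁶ N.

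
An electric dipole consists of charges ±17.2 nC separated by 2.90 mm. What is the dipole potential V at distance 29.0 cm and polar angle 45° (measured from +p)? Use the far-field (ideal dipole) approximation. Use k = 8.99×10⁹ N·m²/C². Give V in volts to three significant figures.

V ≈ 3.77 V

Dipole moment p = qd = (1.72×10⁻⁸ C)(0.00290 m) = 4.988×10⁻¹¹ C·m.
The dipole potential is V = kp cosθ / r².
V = (8.99×10⁹)(4.988×10⁻¹¹)·cos45° / (0.290)² = 3.770 V.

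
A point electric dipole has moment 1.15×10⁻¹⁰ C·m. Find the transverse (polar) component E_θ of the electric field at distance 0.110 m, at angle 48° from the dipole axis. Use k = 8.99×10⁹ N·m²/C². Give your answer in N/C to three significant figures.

For a dipole, E_θ = (kp sinθ)/r³.
kp/r³ = (8.99×10⁹)(1.15×10⁻¹⁰)/(0.110)³ = 776.7 N/C.
E_θ = 776.7·sin48° = 577.2 N/C.

E_θ ≈ 577 N/C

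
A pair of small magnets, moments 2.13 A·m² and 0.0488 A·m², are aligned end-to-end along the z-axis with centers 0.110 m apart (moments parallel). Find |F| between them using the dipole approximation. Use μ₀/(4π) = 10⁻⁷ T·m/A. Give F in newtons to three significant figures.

On-axis B of dipole 1: B = (μ₀/4π)·2m₁/r³. Force on dipole 2: F = m₂·dB/dr.
dB/dr = −(μ₀/4π)·6m₁/r⁴, so |F| = (μ₀/4π)·6m₁m₂/r⁴.
F = 6(10⁻⁷)(2.13)(0.0488)/(0.110)⁴ = 4.260×10⁻⁴ N.

F ≈ 4.26×10⁻⁴ N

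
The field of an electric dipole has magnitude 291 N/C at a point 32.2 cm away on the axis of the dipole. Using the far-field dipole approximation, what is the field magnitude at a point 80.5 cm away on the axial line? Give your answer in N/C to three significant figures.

Dipole fields scale as 1/r³ in the far field; the geometry is the same at both points.
E₂ = E₁ · (r₁/r₂)³ = 291 · (32.2/80.5)³.
(r₁/r₂)³ = (0.4)³ = 0.064.
E₂ ≈ 18.62 N/C.

E ≈ 18.6 N/C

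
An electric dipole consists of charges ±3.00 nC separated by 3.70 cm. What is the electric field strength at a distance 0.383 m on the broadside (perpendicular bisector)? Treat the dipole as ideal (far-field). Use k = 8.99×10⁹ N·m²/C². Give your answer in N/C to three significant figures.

E ≈ 17.8 N/C

Dipole moment p = qd = (3.00×10⁻⁹ C)(0.0370 m) = 1.11×10⁻¹⁰ C·m.
On the perpendicular bisector E = kp/r³ (half the axial value at the same distance).
E = (8.99×10⁹)(1.11×10⁻¹⁰) / (0.383)³ = 17.76 N/C.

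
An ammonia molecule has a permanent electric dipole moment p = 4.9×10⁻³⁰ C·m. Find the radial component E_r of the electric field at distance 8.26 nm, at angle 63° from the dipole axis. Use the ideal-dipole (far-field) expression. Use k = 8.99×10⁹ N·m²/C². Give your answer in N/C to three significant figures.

E_r ≈ 7.10×10⁴ N/C

For a dipole, E_r = (2kp cosθ)/r³.
kp/r³ = (8.99×10⁹)(4.90×10⁻³⁰)/(8.26×10⁻⁹)³ = 7.817×10⁴ N/C.
E_r = 2·7.817×10⁴·cos63° = 7.097×10⁴ N/C.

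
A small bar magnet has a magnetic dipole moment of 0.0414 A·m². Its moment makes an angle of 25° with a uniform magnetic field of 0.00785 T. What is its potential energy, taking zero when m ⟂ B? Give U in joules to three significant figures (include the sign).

U = −m·B = −mB cosθ.
U = −(0.0414)(0.00785)·cos25° = -2.945×10⁻⁴ J.

U ≈ -2.95×10⁻⁴ J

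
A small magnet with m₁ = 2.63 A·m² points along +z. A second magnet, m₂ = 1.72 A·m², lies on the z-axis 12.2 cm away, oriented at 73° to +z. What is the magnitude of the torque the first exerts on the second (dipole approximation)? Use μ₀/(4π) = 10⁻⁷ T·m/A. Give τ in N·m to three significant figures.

Dipole B is on the axis of dipole A, so B₁ there is axial: B₁ = (μ₀/4π)·2m₁/r³ along +z.
B₁ = 2(10⁻⁷)(2.63)/(0.122)³ = 2.897×10⁻⁴ T.
τ = m₂ B₁ sinθ.
τ = (1.72)(2.897×10⁻⁴)·sin73° = 4.765×10⁻⁴ N·m.

τ ≈ 4.76×10⁻⁴ N·m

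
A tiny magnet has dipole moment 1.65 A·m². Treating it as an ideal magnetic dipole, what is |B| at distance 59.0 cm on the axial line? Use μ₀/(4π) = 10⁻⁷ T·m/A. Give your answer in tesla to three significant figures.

B ≈ 1.61×10⁻⁶ T

On axis B = (μ₀/4π)·2m/r³.
B = 2·(10⁻⁷)·(1.65) / (0.590)³ = 1.607×10⁻⁶ T.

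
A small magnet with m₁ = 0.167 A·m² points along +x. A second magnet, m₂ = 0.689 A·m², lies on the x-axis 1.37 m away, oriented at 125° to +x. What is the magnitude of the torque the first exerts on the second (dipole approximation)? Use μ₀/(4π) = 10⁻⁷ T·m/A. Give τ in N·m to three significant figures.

Dipole B is on the axis of dipole A, so B₁ there is axial: B₁ = (μ₀/4π)·2m₁/r³ along +x.
B₁ = 2(10⁻⁷)(0.167)/(1.37)³ = 1.299×10⁻⁸ T.
τ = m₂ B₁ sinθ.
τ = (0.689)(1.299×10⁻⁸)·sin125° = 7.331×10⁻⁹ N·m.

τ ≈ 7.33×10⁻⁹ N·m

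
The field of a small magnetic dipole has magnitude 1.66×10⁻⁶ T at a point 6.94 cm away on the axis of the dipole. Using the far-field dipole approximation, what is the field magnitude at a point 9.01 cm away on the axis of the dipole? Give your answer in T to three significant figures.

Dipole fields scale as 1/r³ in the far field; the geometry is the same at both points.
B₂ = B₁ · (r₁/r₂)³ = 1.66×10⁻⁶ · (6.94/9.01)³.
(r₁/r₂)³ = (0.7703)³ = 0.457.
B₂ ≈ 7.586×10⁻⁷ T.

B ≈ 7.59×10⁻⁷ T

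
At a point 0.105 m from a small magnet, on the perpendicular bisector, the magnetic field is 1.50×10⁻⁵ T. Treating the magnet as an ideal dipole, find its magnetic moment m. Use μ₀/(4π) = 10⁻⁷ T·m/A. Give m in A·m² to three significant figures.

In the equatorial plane B = (μ₀/4π)·m/r³, so m = Br³·4π/(μ₀).
m = (1.50×10⁻⁵)·(0.105)³ / (10⁻⁷) = 0.1736 A·m².

m ≈ 0.174 A·m²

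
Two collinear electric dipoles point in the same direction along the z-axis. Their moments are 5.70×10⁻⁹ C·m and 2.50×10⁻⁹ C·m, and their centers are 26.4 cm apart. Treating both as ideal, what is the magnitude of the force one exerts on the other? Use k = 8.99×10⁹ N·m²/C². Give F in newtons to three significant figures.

F ≈ 1.58×10⁻⁴ N

On-axis field of dipole 1 at distance r: E = 2kp₁/r³. Force on dipole 2 is F = p₂·dE/dr (gradient along axis).
dE/dr = −6kp₁/r⁴, so |F| = 6kp₁p₂/r⁴ (attractive for aligned moments).
F = 6(8.99×10⁹)(5.70×10⁻⁹)(2.50×10⁻⁹)/(0.264)⁴ = 1.582×10⁻⁴ N.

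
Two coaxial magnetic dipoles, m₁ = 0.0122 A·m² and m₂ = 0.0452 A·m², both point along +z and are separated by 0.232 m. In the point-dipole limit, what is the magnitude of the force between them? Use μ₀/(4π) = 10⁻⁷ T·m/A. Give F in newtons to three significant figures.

F ≈ 1.14×10⁻⁷ N

On-axis B of dipole 1: B = (μ₀/4π)·2m₁/r³. Force on dipole 2: F = m₂·dB/dr.
dB/dr = −(μ₀/4π)·6m₁/r⁴, so |F| = (μ₀/4π)·6m₁m₂/r⁴.
F = 6(10⁻⁷)(0.0122)(0.0452)/(0.232)⁴ = 1.142×10⁻⁷ N.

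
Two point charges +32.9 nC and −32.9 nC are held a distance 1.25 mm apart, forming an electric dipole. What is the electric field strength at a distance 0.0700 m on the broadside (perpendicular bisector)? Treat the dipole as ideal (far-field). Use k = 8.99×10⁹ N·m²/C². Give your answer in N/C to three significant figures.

E ≈ 1080 N/C

Dipole moment p = qd = (3.29×10⁻⁸ C)(0.00125 m) = 4.113×10⁻¹¹ C·m.
On the perpendicular bisector E = kp/r³ (half the axial value at the same distance).
E = (8.99×10⁹)(4.113×10⁻¹¹) / (0.0700)³ = 1078 N/C.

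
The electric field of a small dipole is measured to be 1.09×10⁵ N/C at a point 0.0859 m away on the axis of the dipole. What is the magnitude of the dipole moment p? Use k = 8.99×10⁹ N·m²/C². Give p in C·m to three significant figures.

On axis E = 2kp/r³, so p = Er³/(2k).
p = (1.09×10⁵)·(0.0859)³ / (2·8.99×10⁹) = 3.843×10⁻⁹ C·m.

p ≈ 3.84×10⁻⁹ C·m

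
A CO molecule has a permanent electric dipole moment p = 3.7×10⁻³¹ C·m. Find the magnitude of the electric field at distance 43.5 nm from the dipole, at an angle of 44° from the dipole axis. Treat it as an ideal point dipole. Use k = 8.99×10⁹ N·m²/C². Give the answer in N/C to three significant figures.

At angle θ the dipole field magnitude is E = (kp/r³)·√(1 + 3cos²θ).
kp/r³ = (8.99×10⁹)(3.70×10⁻³¹) / (4.35×10⁻⁸)³ = 40.41 N/C.
√(1 + 3cos²44°) = √(1 + 3·0.5174) = √2.5523 ≈ 1.5976.
E ≈ 40.41 × 1.598 = 64.56 N/C.

E ≈ 64.6 N/C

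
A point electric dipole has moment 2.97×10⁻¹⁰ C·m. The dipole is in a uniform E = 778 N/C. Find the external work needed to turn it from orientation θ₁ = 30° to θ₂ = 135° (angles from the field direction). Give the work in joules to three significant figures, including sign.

W ≈ 3.63×10⁻⁷ J

W_ext = ΔU = U(θ₂) − U(θ₁) = −pE cosθ₂ − (−pE cosθ₁) = pE(cosθ₁ − cosθ₂).
W = (2.97×10⁻¹⁰)(778)·(cos30° − cos135°) = (2.311×10⁻⁷)·(+1.5731) = 3.635×10⁻⁷ J.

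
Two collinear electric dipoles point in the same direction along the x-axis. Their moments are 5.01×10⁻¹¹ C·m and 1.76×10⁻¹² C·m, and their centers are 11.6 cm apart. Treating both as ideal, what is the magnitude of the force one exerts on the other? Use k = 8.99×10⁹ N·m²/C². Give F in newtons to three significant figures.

F ≈ 2.63×10⁻⁸ N

On-axis field of dipole 1 at distance r: E = 2kp₁/r³. Force on dipole 2 is F = p₂·dE/dr (gradient along axis).
dE/dr = −6kp₁/r⁴, so |F| = 6kp₁p₂/r⁴ (attractive for aligned moments).
F = 6(8.99×10⁹)(5.01×10⁻¹¹)(1.76×10⁻¹²)/(0.116)⁴ = 2.627×10⁻⁸ N.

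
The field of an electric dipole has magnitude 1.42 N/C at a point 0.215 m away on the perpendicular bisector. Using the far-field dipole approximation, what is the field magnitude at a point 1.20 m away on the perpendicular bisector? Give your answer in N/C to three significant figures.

Dipole fields scale as 1/r³ in the far field; the geometry is the same at both points.
E₂ = E₁ · (r₁/r₂)³ = 1.42 · (0.215/1.20)³.
(r₁/r₂)³ = (0.1792)³ = 0.005751.
E₂ ≈ 0.008167 N/C.

E ≈ 0.00817 N/C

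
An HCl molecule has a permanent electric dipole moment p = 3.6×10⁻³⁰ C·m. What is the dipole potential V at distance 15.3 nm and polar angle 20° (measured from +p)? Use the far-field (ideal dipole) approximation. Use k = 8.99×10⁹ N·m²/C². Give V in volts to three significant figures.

V ≈ 1.30×10⁻⁴ V

The dipole potential is V = kp cosθ / r².
V = (8.99×10⁹)(3.60×10⁻³⁰)·cos20° / (1.53×10⁻⁸)² = 1.299×10⁻⁴ V.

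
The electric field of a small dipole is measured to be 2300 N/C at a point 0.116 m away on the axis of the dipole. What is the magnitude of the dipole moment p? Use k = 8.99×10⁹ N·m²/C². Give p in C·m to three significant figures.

p ≈ 2.00×10⁻¹⁰ C·m

On axis E = 2kp/r³, so p = Er³/(2k).
p = (2300)·(0.116)³ / (2·8.99×10⁹) = 1.997×10⁻¹⁰ C·m.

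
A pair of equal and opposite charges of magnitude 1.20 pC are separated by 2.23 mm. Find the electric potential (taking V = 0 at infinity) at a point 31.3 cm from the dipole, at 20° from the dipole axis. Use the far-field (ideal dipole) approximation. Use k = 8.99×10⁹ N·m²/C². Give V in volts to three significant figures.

Dipole moment p = qd = (1.20×10⁻¹² C)(0.00223 m) = 2.676×10⁻¹⁵ C·m.
The dipole potential is V = kp cosθ / r².
V = (8.99×10⁹)(2.676×10⁻¹⁵)·cos20° / (0.313)² = 2.308×10⁻⁴ V.

V ≈ 2.31×10⁻⁴ V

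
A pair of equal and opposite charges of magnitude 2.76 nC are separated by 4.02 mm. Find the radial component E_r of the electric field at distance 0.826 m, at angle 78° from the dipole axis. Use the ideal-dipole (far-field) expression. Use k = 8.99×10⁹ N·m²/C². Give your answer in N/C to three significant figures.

Dipole moment p = qd = (2.76×10⁻⁹ C)(0.00402 m) = 1.11×10⁻¹¹ C·m.
For a dipole, E_r = (2kp cosθ)/r³.
kp/r³ = (8.99×10⁹)(1.11×10⁻¹¹)/(0.826)³ = 0.1771 N/C.
E_r = 2·0.1771·cos78° = 0.07363 N/C.

E_r ≈ 0.0736 N/C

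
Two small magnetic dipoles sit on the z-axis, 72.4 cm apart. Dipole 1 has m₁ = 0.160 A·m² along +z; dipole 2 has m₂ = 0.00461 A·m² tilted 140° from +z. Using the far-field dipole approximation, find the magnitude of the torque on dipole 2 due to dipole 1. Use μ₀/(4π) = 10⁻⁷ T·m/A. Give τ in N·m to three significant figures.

Dipole B is on the axis of dipole A, so B₁ there is axial: B₁ = (μ₀/4π)·2m₁/r³ along +z.
B₁ = 2(10⁻⁷)(0.160)/(0.724)³ = 8.432×10⁻⁸ T.
τ = m₂ B₁ sinθ.
τ = (0.00461)(8.432×10⁻⁸)·sin140° = 2.499×10⁻¹⁰ N·m.

τ ≈ 2.50×10⁻¹⁰ N·m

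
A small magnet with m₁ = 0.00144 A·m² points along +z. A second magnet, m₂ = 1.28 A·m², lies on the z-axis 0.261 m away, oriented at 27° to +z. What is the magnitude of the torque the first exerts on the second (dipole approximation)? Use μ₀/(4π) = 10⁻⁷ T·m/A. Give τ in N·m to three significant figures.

τ ≈ 9.41×10⁻⁹ N·m

Dipole B is on the axis of dipole A, so B₁ there is axial: B₁ = (μ₀/4π)·2m₁/r³ along +z.
B₁ = 2(10⁻⁷)(0.00144)/(0.261)³ = 1.620×10⁻⁸ T.
τ = m₂ B₁ sinθ.
τ = (1.28)(1.620×10⁻⁸)·sin27° = 9.413×10⁻⁹ N·m.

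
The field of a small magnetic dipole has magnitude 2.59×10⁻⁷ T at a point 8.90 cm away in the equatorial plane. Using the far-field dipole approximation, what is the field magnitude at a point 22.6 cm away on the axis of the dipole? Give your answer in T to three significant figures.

Dipole fields scale as 1/r³ in the far field.
The axial field is twice the equatorial field at the same r, so the geometry factor is 2/1.
B₂ = B₁ · (2/1) · (r₁/r₂)³ = 2.59×10⁻⁷ · 2 · (8.90/22.6)³.
(r₁/r₂)³ = (0.3938)³ = 0.06107.
B₂ ≈ 3.164×10⁻⁸ T.

B ≈ 3.16×10⁻⁸ T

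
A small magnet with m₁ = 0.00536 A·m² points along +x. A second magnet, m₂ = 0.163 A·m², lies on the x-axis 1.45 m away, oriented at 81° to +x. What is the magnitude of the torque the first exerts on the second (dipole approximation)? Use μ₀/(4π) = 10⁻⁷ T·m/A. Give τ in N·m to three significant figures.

τ ≈ 5.66×10⁻¹¹ N·m

Dipole B is on the axis of dipole A, so B₁ there is axial: B₁ = (μ₀/4π)·2m₁/r³ along +x.
B₁ = 2(10⁻⁷)(0.00536)/(1.45)³ = 3.516×10⁻¹⁰ T.
τ = m₂ B₁ sinθ.
τ = (0.163)(3.516×10⁻¹⁰)·sin81° = 5.661×10⁻¹¹ N·m.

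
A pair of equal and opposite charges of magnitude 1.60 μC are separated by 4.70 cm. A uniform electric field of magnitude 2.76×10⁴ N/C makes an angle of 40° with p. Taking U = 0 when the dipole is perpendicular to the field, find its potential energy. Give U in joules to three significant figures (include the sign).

U ≈ -0.00159 J

Dipole moment p = qd = (1.60×10⁻⁶ C)(0.0470 m) = 7.52×10⁻⁸ C·m.
U = −p·E = −pE cosθ.
U = −(7.52×10⁻⁸)(2.76×10⁴)·cos40° = -0.001590 J.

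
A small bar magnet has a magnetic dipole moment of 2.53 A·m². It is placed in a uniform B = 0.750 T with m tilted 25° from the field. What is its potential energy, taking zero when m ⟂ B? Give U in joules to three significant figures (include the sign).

U = −m·B = −mB cosθ.
U = −(2.53)(0.750)·cos25° = -1.720 J.

U ≈ -1.72 J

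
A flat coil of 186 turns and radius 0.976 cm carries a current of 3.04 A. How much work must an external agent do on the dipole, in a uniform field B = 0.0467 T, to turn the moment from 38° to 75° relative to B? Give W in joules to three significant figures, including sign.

W ≈ 0.00418 J

m = NIA = NIπa² = 186·(3.04)·π·(0.00976)² = 0.1692 A·m².
W_ext = ΔU = −mB cosθ₂ + mB cosθ₁ = mB(cosθ₁ − cosθ₂).
W = (0.1692)(0.0467)·(cos38° − cos75°) = (0.007902)·(+0.5292) = 0.004181 J.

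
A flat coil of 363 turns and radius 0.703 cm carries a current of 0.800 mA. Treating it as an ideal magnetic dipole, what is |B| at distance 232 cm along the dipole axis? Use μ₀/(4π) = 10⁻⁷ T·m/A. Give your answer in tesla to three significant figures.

B ≈ 7.22×10⁻¹³ T

m = NIA = NIπa² = 363·(8.00×10⁻⁴)·π·(0.00703)² = 4.509×10⁻⁵ A·m².
On axis B = (μ₀/4π)·2m/r³.
B = 2·(10⁻⁷)·(4.509×10⁻⁵) / (2.32)³ = 7.222×10⁻¹³ T.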